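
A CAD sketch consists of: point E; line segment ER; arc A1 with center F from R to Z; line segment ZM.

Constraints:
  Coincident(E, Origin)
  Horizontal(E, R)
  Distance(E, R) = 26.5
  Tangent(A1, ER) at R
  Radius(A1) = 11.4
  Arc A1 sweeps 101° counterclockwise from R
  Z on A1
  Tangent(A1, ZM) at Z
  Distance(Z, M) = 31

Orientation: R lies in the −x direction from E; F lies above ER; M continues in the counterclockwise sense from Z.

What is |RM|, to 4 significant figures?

44.32

E is at the origin; E and R share the same y with |ER| = 26.5 and R on the −x side, so R = (-26.50, 0.000). Tangency of A1 to ER means the radius FR is perpendicular to ER, so F = R + (0, 11.4) = (-26.50, 11.40). On A1, R sits at bearing -90° from F; a 101° counterclockwise sweep puts Z at bearing 11°, so Z = F + 11.4·(cos 11°, sin 11°) = (-15.31, 13.58). A1 meets ZM tangentially, so FZ is at right angles to ZM, so ZM runs along (−sin 11°, cos 11°); with |ZM| = 31.0, M = (-21.22, 44.01). Then |RM| = |M − R| = 44.32.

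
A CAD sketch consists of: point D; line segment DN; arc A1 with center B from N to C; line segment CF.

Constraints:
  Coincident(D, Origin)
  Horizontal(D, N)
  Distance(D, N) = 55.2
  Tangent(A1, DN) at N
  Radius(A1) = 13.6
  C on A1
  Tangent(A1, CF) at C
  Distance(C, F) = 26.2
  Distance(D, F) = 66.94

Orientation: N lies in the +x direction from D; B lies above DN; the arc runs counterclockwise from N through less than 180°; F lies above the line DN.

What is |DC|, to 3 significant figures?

69.7

D is at the origin; DN is horizontal with |DN| = 55.2 and N on the +x side, so N = (55.2, 0.00). The tangent condition forces BN to be normal to DN, so B = N + (0, 13.6) = (55.2, 13.6). Since BC ⟂ CF (tangency), |BF| = √(13.6² + 26.2²) = 29.5 regardless of where C sits on A1. So F lies on both circle(D, 66.94) and circle(B, 29.5); the above-DN intersection is F = (51.4, 42.9). C is the foot of the tangent from F: C = (66.4, 21.4).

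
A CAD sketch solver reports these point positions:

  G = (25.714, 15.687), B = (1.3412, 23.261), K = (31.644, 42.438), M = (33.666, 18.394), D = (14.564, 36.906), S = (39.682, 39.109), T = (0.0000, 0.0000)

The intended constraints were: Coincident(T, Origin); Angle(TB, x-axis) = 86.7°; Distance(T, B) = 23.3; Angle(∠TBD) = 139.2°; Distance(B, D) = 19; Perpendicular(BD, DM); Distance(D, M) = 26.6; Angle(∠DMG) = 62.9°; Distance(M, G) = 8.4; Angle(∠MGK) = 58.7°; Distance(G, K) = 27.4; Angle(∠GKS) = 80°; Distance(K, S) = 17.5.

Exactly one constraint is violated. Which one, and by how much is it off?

Distance(K, S) = 17.5 — off by 8.80.

T = (0.00, 0.00) ✓; TB at 86.70° ✓; |TB| = 23.30 ✓; ∠TBD = 139.2° ✓; |BD| = 19.00 ✓; ∠(BD, DM) = 90.00° ✓; |DM| = 26.60 ✓; ∠DMG = 62.90° ✓; |MG| = 8.400 ✓; ∠MGK = 58.70° ✓; |GK| = 27.40 ✓; ∠GKS = 80.00° ✓; |KS| = 8.700 ✗.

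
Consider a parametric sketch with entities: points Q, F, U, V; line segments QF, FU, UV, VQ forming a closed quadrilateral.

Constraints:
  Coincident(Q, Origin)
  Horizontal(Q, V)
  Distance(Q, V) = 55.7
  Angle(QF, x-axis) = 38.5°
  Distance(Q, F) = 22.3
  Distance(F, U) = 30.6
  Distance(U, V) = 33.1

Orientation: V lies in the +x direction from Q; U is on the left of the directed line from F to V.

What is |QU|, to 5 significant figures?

52.843

Q is at the origin; QV is horizontal with |QV| = 55.7 and V in +x, so V = (55.7, 0). QF runs at 38.5° with |QF| = 22.3, so F = (17.452, 13.882). U is determined by |FU| = 30.6 and |UV| = 33.1 together: it lies at the intersection of circle(F, 30.6) and circle(V, 33.1). With |FV| = 40.689, the foot of the radical line on FV is 18.388 from F and the perpendicular offset is √(30.6² − 18.388²) = 24.459. Taking the left-of-FV solution: U = (43.081, 30.600).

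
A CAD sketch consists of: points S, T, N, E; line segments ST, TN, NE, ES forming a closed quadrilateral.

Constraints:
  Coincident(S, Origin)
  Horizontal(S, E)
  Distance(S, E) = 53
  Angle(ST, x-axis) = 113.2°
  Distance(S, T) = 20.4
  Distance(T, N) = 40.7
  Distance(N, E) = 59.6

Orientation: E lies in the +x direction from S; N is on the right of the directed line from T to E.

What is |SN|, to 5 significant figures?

21.730

S is at the origin; S and E share the same y with |SE| = 53.0 and E in +x, so E = (53.0, 0). ST runs at 113.2° with |ST| = 20.4, so T = (-8.0364, 18.750). N is determined by |TN| = 40.7 and |NE| = 59.6 together: it lies at the intersection of circle(T, 40.7) and circle(E, 59.6). With |TE| = 63.852, the foot of the radical line on TE is 17.081 from T and the perpendicular offset is √(40.7² − 17.081²) = 36.942. Taking the right-of-TE solution: N = (-2.5563, -21.579).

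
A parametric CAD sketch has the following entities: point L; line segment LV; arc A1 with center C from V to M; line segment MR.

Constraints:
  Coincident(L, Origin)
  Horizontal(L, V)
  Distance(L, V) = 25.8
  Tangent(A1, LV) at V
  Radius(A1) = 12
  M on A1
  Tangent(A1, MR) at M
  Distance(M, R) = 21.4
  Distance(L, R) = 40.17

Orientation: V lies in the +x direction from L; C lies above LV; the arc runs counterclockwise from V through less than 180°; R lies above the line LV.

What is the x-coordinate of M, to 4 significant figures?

34.15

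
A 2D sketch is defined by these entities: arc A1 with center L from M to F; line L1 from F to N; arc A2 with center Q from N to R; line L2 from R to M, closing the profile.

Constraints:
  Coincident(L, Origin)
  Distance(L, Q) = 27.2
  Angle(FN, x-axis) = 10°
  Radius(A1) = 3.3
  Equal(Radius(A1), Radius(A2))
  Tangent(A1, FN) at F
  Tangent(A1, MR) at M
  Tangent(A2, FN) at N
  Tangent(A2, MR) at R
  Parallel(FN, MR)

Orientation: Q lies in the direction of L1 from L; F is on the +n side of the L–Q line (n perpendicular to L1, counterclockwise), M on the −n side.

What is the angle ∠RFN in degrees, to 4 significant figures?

13.64°

The slot axis is L1's direction at 10.0°, so u = (cos 10.0°, sin 10.0°) = (0.9848, 0.1736) and n = (−sin 10.0°, cos 10.0°) = (-0.1736, 0.9848). L is at the origin and Q lies 27.2 along u from L, so Q = 27.2·u = (26.79, 4.723). Tangency of A1 to both parallel lines with radius 3.3 puts F and M at L ± 3.3·n: F = (-0.5730, 3.250), M = (0.5730, -3.250). Equal radii place N and R the same way about Q: N = Q + 3.3·n = (26.21, 7.973), R = Q − 3.3·n = (27.36, 1.473). Then cos ∠RFN = FR·FN / (|FR||FN|), giving 13.64°.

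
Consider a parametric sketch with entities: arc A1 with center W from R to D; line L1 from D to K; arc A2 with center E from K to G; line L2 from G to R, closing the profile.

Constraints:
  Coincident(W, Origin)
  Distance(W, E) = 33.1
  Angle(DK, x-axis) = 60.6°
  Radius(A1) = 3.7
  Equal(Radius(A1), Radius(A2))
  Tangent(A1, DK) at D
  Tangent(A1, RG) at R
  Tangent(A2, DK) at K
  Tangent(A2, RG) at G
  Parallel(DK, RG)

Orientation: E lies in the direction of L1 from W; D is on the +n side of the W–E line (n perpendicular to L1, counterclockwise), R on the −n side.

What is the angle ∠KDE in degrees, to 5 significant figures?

6.3782°

The slot axis is L1's direction at 60.6°, so u = (cos 60.6°, sin 60.6°) = (0.49090, 0.87121) and n = (−sin 60.6°, cos 60.6°) = (-0.87121, 0.49090). W is at the origin and E lies 33.1 along u from W, so E = 33.1·u = (16.249, 28.837). Tangency of A1 to both parallel lines with radius 3.7 puts D and R at W ± 3.7·n: D = (-3.2235, 1.8163), R = (3.2235, -1.8163). Equal radii place K and G the same way about E: K = E + 3.7·n = (13.025, 30.654), G = E − 3.7·n = (19.472, 27.021). Then cos ∠KDE = DK·DE / (|DK||DE|), giving 6.3782°.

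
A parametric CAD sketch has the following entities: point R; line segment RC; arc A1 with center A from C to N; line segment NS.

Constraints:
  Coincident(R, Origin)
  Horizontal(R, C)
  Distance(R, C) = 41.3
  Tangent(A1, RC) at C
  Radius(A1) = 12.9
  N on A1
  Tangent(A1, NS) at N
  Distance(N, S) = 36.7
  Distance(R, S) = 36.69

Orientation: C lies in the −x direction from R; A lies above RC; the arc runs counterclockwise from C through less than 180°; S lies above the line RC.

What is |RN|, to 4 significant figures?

31.25

R is at the origin; RC is horizontal with |RC| = 41.3 and C on the −x side, so C = (-41.30, 0.000). Tangency of A1 to RC means the radius AC is perpendicular to RC, so A = C + (0, 12.9) = (-41.30, 12.90). Since AN ⟂ NS (tangency), |AS| = √(12.9² + 36.7²) = 38.90 regardless of where N sits on A1. So S lies on both circle(R, 36.69) and circle(A, 38.90); the above-RC intersection is S = (-9.578, 35.42). N is the foot of the tangent from S: N = (-30.77, 5.452).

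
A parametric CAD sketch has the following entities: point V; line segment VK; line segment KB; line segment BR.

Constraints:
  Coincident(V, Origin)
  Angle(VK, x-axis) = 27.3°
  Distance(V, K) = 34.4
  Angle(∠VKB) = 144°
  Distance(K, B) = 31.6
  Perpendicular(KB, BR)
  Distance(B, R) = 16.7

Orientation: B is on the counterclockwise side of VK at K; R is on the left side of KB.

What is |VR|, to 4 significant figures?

59.53

∠VKB = 144.0°, so KB runs at 27.3° + (180° − 144.0°) = 63.30° from the x-axis; with |KB| = 31.6, B = K + 31.6·(cos 63.30°, sin 63.30°) = (44.77, 44.01). KB ⟂ BR; with |BR| = 16.7 on the left of KB, R = B + 16.7·(-0.8934, 0.4493) = (29.85, 51.51). Then |VR| = |R − V| = 59.53.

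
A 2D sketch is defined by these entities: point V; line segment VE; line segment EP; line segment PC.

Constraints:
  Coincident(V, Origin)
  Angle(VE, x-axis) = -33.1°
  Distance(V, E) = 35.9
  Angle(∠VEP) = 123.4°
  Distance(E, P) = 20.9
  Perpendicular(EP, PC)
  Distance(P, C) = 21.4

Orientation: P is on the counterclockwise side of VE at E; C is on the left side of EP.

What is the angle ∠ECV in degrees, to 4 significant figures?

57.58°

∠VEP = 123.4°, so EP runs at -33.1° + (180° − 123.4°) = 23.50° from the x-axis; with |EP| = 20.9, P = E + 20.9·(cos 23.50°, sin 23.50°) = (49.24, -11.27). EP is perpendicular to PC; with |PC| = 21.4 on the left of EP, C = P + 21.4·(-0.3987, 0.9171) = (40.71, 8.354). Then cos ∠ECV = CE·CV / (|CE||CV|), giving 57.58°.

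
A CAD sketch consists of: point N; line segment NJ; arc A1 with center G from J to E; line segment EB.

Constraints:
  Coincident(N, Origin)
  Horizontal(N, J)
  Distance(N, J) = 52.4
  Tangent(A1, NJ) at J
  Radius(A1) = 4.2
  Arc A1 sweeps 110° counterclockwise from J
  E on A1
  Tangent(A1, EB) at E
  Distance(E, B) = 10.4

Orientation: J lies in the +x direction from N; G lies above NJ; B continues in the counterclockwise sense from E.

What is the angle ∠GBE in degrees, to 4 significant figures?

21.99°

On A1, J sits at bearing -90° from G; a 110° counterclockwise sweep puts E at bearing 20°, so E = G + 4.2·(cos 20°, sin 20°) = (56.35, 5.636). The tangent condition forces GE to be normal to EB, so EB runs along (−sin 20°, cos 20°); with |EB| = 10.4, B = (52.79, 15.41). Then cos ∠GBE = BG·BE / (|BG||BE|), giving 21.99°.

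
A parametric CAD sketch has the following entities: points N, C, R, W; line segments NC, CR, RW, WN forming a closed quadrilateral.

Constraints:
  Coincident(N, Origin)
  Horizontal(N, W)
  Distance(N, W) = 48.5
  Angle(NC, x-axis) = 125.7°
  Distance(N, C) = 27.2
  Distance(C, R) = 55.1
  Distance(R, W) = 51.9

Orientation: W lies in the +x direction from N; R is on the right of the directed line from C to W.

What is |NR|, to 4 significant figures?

29.26

Checks: |CR| = 55.10 ✓; |RW| = 51.90 ✓.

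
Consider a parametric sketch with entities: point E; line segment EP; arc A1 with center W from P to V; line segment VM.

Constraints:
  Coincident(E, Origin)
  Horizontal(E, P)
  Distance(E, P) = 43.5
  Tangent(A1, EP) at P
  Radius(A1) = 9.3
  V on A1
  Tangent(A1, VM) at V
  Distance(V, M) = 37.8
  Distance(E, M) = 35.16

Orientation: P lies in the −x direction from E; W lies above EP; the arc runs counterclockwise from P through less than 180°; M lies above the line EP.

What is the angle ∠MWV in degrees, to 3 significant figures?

76.2°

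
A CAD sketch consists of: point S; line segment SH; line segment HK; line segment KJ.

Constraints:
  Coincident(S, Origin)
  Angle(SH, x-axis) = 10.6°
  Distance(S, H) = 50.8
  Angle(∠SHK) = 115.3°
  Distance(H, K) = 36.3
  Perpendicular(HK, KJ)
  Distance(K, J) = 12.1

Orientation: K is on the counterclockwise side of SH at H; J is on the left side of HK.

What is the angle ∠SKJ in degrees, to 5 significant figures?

51.631°

∠SHK = 115.3°, so HK runs at 10.6° + (180° − 115.3°) = 75.300° from the x-axis; with |HK| = 36.3, K = H + 36.3·(cos 75.300°, sin 75.300°) = (59.145, 44.457). HK is perpendicular to KJ; with |KJ| = 12.1 on the left of HK, J = K + 12.1·(-0.96727, 0.25376) = (47.441, 47.527). Then cos ∠SKJ = KS·KJ / (|KS||KJ|), giving 51.631°.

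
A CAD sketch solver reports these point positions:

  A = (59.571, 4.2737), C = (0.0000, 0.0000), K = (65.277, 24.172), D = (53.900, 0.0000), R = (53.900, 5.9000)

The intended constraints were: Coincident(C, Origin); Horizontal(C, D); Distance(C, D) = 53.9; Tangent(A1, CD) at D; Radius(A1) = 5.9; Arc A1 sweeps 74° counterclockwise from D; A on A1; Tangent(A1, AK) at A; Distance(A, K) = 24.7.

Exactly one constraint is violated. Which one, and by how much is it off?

Distance(A, K) = 24.7 — off by 4.00.

C = (0.00, 0.00) ✓; C.y = 0.00, D.y = 0.00 ✓; |CD| = 53.90 ✓; ∠(RD, DC) = 90.00° ✓; |RD| = 5.900 ✓; bearing(R→A) − bearing(R→D) = 74.00° ✓; |RA| = 5.900 ✓; ∠(RA, AK) = 90.00° ✓; |AK| = 20.70 ✗.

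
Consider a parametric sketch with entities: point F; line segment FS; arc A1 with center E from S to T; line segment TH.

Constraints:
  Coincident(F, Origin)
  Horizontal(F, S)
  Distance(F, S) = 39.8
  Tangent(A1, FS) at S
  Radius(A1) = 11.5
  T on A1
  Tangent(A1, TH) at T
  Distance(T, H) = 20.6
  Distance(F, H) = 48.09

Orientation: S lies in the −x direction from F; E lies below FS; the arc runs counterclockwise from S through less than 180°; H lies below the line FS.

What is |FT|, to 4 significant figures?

51.86

Checks: F.y = 0.00, S.y = 0.00 ✓; ∠(ES, SF) = 90.00° ✓; |ET| = 11.50 ✓; ∠(ET, TH) = 90.00° ✓; |TH| = 20.60 ✓; |FH| = 48.09 ✓.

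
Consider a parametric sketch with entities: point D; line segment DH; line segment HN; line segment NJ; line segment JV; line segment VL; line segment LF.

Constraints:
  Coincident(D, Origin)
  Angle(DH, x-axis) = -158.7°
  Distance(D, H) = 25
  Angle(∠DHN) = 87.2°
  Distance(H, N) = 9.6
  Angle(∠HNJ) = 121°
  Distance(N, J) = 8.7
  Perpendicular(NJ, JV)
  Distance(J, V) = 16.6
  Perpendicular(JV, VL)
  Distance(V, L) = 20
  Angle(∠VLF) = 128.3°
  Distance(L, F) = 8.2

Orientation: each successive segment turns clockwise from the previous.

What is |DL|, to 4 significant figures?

28.60

D is at the origin; DH runs at -158.7° with length 25.0, so H = (-23.29, -9.081). ∠DHN = 87.2° gives HN at 108.5° from the x-axis; with |HN| = 9.6, N = (-26.34, 0.02263). ∠HNJ = 121.0° gives NJ at 49.50° from the x-axis; with |NJ| = 8.7, J = (-20.69, 6.638). The perpendicularity gives JV at right angles to NJ, so JV runs at -40.50°; with |JV| = 16.6, V = (-8.065, -4.143). JV is perpendicular to VL, so VL runs at -130.5°; with |VL| = 20.0, L = (-21.05, -19.35). Then |DL| = |L − D| = 28.60.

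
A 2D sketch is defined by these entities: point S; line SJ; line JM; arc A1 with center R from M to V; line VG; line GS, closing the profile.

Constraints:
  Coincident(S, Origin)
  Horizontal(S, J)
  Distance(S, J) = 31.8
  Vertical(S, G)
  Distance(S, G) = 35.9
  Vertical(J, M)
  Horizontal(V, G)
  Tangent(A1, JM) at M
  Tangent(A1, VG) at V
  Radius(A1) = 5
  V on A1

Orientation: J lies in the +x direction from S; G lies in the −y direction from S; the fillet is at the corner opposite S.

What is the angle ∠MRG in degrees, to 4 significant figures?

169.4°

The virtual corner opposite S is at (31.80, -35.90). The tangent condition forces RM to be normal to JM and since A1 is tangent to VG there, RV ⟂ VG, with radius 5.0, so the center R sits 5.0 in from both sides at R = (26.80, -30.90). That places the tangent points at M = (31.80, -30.90) on JM and V = (26.80, -35.90) on VG. Then cos ∠MRG = RM·RG / (|RM||RG|), giving 169.4°.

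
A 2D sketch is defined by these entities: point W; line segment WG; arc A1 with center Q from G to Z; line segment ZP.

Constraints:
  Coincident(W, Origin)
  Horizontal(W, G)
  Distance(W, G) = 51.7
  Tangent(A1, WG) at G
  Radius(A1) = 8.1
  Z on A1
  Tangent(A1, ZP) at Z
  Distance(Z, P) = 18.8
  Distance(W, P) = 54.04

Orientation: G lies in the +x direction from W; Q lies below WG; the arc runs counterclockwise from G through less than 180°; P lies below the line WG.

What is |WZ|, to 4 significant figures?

44.65

Checks: |QZ| = 8.100 ✓; ∠(QZ, ZP) = 90.00° ✓; |ZP| = 18.80 ✓; |WP| = 54.04 ✓.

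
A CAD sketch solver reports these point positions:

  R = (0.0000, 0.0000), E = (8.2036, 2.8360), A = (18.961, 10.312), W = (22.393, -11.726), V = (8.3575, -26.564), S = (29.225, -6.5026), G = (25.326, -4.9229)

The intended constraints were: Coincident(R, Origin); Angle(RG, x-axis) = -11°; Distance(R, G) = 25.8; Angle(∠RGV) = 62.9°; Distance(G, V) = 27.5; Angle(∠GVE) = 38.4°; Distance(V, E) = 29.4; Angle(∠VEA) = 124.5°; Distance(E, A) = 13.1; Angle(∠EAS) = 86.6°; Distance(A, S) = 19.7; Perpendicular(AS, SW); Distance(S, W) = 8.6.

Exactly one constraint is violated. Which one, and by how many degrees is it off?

Perpendicular(AS, SW) — off by 6.00°.

R = (0.00, 0.00) ✓; RG at -11.00° ✓; |RG| = 25.80 ✓; ∠RGV = 62.90° ✓; |GV| = 27.50 ✓; ∠GVE = 38.40° ✓; |VE| = 29.40 ✓; ∠VEA = 124.5° ✓; |EA| = 13.10 ✓; ∠EAS = 86.60° ✓; |AS| = 19.70 ✓; ∠(AS, SW) = 84.00° ✗; |SW| = 8.600 ✓.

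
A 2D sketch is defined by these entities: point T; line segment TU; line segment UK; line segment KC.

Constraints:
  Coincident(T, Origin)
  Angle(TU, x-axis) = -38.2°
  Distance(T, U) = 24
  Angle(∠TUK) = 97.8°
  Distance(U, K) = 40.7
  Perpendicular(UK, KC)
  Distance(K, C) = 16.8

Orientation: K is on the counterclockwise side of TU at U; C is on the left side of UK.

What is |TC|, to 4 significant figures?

44.51

T is at the origin; TU runs at -38.2° with length 24.0, so U = 24.0·(cos -38.2°, sin -38.2°) = (18.86, -14.84). ∠TUK = 97.8°, so UK runs at -38.2° + (180° − 97.8°) = 44.00° from the x-axis; with |UK| = 40.7, K = U + 40.7·(cos 44.00°, sin 44.00°) = (48.14, 13.43). UK ⟂ KC; with |KC| = 16.8 on the left of UK, C = K + 16.8·(-0.6947, 0.7193) = (36.47, 25.52). Then |TC| = |C − T| = 44.51.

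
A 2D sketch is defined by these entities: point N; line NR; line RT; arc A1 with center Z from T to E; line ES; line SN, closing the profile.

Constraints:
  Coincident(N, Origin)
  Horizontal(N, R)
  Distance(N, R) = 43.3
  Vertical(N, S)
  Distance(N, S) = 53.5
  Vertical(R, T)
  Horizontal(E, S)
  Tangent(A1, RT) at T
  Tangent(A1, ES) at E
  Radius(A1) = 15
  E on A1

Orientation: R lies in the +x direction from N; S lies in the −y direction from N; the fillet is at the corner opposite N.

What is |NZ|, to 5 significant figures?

47.782

NS is vertical with |NS| = 53.5 and S on the −y side, so S = (0.0000, -53.500). The virtual corner opposite N is at (43.300, -53.500). Tangency of A1 to RT means the radius ZT is perpendicular to RT and A1 meets ES tangentially, so ZE is at right angles to ES, with radius 15.0, so the center Z sits 15.0 in from both sides at Z = (28.300, -38.500). Then |NZ| = |Z − N| = 47.782.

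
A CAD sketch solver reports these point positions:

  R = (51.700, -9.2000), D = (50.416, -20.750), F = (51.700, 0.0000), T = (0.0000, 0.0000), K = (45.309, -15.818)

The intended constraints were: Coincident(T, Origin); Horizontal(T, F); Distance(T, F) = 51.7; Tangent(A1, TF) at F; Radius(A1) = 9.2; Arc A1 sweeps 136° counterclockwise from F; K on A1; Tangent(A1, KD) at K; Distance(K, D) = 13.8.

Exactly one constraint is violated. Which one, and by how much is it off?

Distance(K, D) = 13.8 — off by 6.70.

T = (0.00, 0.00) ✓; T.y = 0.00, F.y = 0.00 ✓; |TF| = 51.70 ✓; ∠(RF, FT) = 90.00° ✓; |RF| = 9.200 ✓; bearing(R→K) − bearing(R→F) = 136.0° ✓; |RK| = 9.200 ✓; ∠(RK, KD) = 90.00° ✓; |KD| = 7.100 ✗.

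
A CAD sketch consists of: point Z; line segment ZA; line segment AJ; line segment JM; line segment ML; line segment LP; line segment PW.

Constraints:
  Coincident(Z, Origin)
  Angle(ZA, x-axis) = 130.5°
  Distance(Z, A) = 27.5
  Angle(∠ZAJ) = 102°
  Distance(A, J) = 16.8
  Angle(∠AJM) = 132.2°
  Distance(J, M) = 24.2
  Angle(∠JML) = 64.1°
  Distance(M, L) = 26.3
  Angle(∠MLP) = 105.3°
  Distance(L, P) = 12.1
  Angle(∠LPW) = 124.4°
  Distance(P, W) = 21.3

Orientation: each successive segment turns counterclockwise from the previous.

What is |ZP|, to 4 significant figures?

13.90

Z is at the origin; ZA runs at 130.5° with length 27.5, so A = (-17.86, 20.91). ∠ZAJ = 102.0° gives AJ at -151.5° from the x-axis; with |AJ| = 16.8, J = (-32.62, 12.89). ∠AJM = 132.2° gives JM at -103.7° from the x-axis; with |JM| = 24.2, M = (-38.36, -10.62). ∠JML = 64.1° gives ML at 12.20° from the x-axis; with |ML| = 26.3, L = (-12.65, -5.059). ∠MLP = 105.3° gives LP at 86.90° from the x-axis; with |LP| = 12.1, P = (-12.00, 7.024). Then |ZP| = |P − Z| = 13.90.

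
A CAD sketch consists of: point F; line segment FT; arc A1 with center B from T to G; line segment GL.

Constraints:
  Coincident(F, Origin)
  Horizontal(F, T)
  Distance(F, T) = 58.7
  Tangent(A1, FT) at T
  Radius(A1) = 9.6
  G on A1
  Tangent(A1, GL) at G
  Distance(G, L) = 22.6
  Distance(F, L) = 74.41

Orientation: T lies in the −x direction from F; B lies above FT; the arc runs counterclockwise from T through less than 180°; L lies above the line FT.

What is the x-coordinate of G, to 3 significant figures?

-51.6

Checks: |BG| = 9.600 ✓; ∠(BG, GL) = 90.00° ✓; |GL| = 22.60 ✓; |FL| = 74.41 ✓.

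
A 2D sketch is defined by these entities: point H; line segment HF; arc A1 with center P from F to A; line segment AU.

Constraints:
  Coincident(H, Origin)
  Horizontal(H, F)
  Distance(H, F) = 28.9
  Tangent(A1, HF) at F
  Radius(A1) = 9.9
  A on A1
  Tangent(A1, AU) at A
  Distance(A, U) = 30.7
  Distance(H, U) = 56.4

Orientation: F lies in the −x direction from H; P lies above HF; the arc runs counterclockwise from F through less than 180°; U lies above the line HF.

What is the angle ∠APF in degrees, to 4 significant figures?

126.7°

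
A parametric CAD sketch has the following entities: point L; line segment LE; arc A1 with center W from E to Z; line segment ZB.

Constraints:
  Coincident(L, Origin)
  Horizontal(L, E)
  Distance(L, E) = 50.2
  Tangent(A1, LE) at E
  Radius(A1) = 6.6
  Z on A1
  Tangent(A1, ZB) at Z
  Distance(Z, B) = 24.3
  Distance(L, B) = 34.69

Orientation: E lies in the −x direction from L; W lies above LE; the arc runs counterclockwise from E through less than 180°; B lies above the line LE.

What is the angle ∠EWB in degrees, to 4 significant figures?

121.1°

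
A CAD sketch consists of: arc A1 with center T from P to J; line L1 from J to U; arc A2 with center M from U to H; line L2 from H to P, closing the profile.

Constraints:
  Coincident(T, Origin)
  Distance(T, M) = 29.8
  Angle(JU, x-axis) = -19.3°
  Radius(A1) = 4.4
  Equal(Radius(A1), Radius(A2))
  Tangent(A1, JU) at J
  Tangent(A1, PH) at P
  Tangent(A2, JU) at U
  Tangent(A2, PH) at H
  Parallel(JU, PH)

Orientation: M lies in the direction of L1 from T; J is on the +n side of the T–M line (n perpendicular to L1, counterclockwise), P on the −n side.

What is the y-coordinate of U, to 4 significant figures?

-5.697

The slot axis is L1's direction at -19.3°, so u = (cos -19.3°, sin -19.3°) = (0.9438, -0.3305) and n = (−sin -19.3°, cos -19.3°) = (0.3305, 0.9438). T is at the origin and M lies 29.8 along u from T, so M = 29.8·u = (28.13, -9.849). Tangency of A1 to both parallel lines with radius 4.4 puts J and P at T ± 4.4·n: J = (1.454, 4.153), P = (-1.454, -4.153). Equal radii place U and H the same way about M: U = M + 4.4·n = (29.58, -5.697), H = M − 4.4·n = (26.67, -14.00). So U.y = -5.697.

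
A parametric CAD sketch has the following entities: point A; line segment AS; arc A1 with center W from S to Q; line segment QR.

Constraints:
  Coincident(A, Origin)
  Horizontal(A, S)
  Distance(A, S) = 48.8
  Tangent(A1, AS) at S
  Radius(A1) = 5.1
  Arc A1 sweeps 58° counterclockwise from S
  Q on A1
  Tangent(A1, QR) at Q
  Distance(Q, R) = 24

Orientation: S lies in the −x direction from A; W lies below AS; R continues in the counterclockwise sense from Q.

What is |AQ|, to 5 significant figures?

53.179

A is at the origin; A and S share the same y with |AS| = 48.8 and S on the −x side, so S = (-48.800, 0.0000). A1 meets AS tangentially, so WS is at right angles to AS, so W = S + (0, -5.1) = (-48.800, -5.1000). On A1, S sits at bearing 90° from W; a 58° counterclockwise sweep puts Q at bearing 148°, so Q = W + 5.1·(cos 148°, sin 148°) = (-53.125, -2.3974). Then |AQ| = |Q − A| = 53.179.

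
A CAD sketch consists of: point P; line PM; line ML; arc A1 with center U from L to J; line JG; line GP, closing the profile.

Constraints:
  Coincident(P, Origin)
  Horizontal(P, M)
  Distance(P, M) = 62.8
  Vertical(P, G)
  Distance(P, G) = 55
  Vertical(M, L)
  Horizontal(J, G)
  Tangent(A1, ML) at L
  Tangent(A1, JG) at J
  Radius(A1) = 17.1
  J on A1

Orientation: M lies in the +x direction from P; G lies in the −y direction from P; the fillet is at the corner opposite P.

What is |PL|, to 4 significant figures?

73.35

P is at the origin; PM is horizontal with |PM| = 62.8 and M on the +x side, so M = (62.80, 0.000). P and G share the same x with |PG| = 55.0 and G on the −y side, so G = (0.000, -55.00). The virtual corner opposite P is at (62.80, -55.00). A1 meets ML tangentially, so UL is at right angles to ML and tangency of A1 to JG means the radius UJ is perpendicular to JG, with radius 17.1, so the center U sits 17.1 in from both sides at U = (45.70, -37.90). That places the tangent points at L = (62.80, -37.90) on ML and J = (45.70, -55.00) on JG. Then |PL| = |L − P| = 73.35.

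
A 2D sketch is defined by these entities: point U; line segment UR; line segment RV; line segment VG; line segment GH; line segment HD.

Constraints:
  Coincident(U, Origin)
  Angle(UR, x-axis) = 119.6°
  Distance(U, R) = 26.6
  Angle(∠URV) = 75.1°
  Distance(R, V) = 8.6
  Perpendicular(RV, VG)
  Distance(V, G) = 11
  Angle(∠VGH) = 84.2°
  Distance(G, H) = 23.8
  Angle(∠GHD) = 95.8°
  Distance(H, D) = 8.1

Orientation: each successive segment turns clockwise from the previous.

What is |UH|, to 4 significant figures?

27.81

RV ⟂ VG, so VG runs at -75.30°; with |VG| = 11.0, G = (-2.029, 14.67). ∠VGH = 84.2° gives GH at -171.1° from the x-axis; with |GH| = 23.8, H = (-25.54, 10.99). Then |UH| = |H − U| = 27.81.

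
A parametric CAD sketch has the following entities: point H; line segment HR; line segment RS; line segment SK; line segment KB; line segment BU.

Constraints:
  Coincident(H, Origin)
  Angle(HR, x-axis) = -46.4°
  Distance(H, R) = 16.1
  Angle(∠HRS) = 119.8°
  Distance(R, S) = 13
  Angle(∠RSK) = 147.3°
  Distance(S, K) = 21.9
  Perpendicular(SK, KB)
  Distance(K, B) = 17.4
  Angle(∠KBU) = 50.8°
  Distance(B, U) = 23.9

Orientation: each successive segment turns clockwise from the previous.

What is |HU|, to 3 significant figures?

24.8

H is at the origin; HR runs at -46.4° with length 16.1, so R = (11.1, -11.7). ∠HRS = 119.8° gives RS at -107° from the x-axis; with |RS| = 13.0, S = (7.39, -24.1). ∠RSK = 147.3° gives SK at -139° from the x-axis; with |SK| = 21.9, K = (-9.21, -38.4). SK ⟂ KB, so KB runs at 131°; with |KB| = 17.4, B = (-20.6, -25.2). ∠KBU = 50.8° gives BU at 1.50° from the x-axis; with |BU| = 23.9, U = (3.33, -24.6). Then |HU| = |U − H| = 24.8.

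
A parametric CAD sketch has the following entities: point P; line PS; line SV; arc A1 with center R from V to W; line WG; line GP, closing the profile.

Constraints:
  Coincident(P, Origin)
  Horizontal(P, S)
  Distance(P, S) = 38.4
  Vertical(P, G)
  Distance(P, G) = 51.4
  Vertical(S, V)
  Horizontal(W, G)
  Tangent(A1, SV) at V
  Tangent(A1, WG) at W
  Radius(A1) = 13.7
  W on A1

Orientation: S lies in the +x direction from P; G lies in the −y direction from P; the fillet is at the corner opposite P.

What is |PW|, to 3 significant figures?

57.0

P is at the origin; P and S share the same y with |PS| = 38.4 and S on the +x side, so S = (38.4, 0.00). PG is vertical with |PG| = 51.4 and G on the −y side, so G = (0.00, -51.4). The virtual corner opposite P is at (38.4, -51.4). Tangency of A1 to SV means the radius RV is perpendicular to SV and the tangent condition forces RW to be normal to WG, with radius 13.7, so the center R sits 13.7 in from both sides at R = (24.7, -37.7). That places the tangent points at V = (38.4, -37.7) on SV and W = (24.7, -51.4) on WG. Then |PW| = |W − P| = 57.0.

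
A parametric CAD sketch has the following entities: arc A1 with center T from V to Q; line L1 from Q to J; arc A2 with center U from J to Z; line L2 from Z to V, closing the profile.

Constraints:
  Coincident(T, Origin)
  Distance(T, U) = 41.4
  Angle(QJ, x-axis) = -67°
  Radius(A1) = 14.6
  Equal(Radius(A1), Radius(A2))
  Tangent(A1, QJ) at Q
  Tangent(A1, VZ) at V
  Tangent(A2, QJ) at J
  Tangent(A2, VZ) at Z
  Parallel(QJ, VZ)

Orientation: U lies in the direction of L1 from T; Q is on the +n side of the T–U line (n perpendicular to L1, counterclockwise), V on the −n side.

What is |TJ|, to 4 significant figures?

43.90

The slot axis is L1's direction at -67.0°, so u = (cos -67.0°, sin -67.0°) = (0.3907, -0.9205) and n = (−sin -67.0°, cos -67.0°) = (0.9205, 0.3907). T is at the origin and U lies 41.4 along u from T, so U = 41.4·u = (16.18, -38.11). Tangency of A1 to both parallel lines with radius 14.6 puts Q and V at T ± 14.6·n: Q = (13.44, 5.705), V = (-13.44, -5.705). Equal radii place J and Z the same way about U: J = U + 14.6·n = (29.62, -32.40), Z = U − 14.6·n = (2.737, -43.81). Then |TJ| = |J − T| = 43.90.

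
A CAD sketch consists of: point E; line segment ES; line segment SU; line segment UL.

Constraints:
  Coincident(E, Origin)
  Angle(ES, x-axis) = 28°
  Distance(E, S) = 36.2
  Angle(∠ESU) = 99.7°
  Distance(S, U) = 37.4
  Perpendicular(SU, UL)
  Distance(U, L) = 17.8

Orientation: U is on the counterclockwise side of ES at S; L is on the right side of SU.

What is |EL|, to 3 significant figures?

68.9

E is at the origin; ES runs at 28.0° with length 36.2, so S = 36.2·(cos 28.0°, sin 28.0°) = (32.0, 17.0). ∠ESU = 99.7°, so SU runs at 28.0° + (180° − 99.7°) = 108° from the x-axis; with |SU| = 37.4, U = S + 37.4·(cos 108°, sin 108°) = (20.2, 52.5). SU ⟂ UL; with |UL| = 17.8 on the right of SU, L = U + 17.8·(0.949, 0.314) = (37.1, 58.1). Then |EL| = |L − E| = 68.9.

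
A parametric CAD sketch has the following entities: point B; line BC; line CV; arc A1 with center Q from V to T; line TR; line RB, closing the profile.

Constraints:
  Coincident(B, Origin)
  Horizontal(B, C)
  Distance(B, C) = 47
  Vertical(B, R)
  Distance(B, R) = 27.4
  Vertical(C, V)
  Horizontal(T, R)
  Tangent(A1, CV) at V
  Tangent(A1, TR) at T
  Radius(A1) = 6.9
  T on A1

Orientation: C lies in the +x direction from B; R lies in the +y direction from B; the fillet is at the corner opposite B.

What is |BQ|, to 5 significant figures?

45.036

B is at the origin; BC is horizontal with |BC| = 47.0 and C on the +x side, so C = (47.000, 0.0000). BR is vertical with |BR| = 27.4 and R on the +y side, so R = (0.0000, 27.400). The virtual corner opposite B is at (47.000, 27.400). The tangent condition forces QV to be normal to CV and tangency of A1 to TR means the radius QT is perpendicular to TR, with radius 6.9, so the center Q sits 6.9 in from both sides at Q = (40.100, 20.500). Then |BQ| = |Q − B| = 45.036.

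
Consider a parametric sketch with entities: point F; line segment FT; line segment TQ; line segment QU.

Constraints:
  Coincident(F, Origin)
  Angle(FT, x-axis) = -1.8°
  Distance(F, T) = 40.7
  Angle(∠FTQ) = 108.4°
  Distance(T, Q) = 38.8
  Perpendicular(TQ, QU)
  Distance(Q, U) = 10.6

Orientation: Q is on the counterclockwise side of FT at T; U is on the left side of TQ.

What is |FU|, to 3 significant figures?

58.8

∠FTQ = 108.4°, so TQ runs at -1.8° + (180° − 108.4°) = 69.8° from the x-axis; with |TQ| = 38.8, Q = T + 38.8·(cos 69.8°, sin 69.8°) = (54.1, 35.1). TQ is perpendicular to QU; with |QU| = 10.6 on the left of TQ, U = Q + 10.6·(-0.938, 0.345) = (44.1, 38.8). Then |FU| = |U − F| = 58.8.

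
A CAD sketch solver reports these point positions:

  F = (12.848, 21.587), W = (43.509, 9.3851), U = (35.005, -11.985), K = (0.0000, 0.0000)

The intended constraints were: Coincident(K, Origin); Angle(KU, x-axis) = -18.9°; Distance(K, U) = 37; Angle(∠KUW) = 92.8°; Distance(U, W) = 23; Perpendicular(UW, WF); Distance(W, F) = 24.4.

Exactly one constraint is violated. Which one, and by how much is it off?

Distance(W, F) = 24.4 — off by 8.60.

K = (0.00, 0.00) ✓; KU at -18.90° ✓; |KU| = 37.00 ✓; ∠KUW = 92.80° ✓; |UW| = 23.00 ✓; ∠(UW, WF) = 90.00° ✓; |WF| = 33.00 ✗.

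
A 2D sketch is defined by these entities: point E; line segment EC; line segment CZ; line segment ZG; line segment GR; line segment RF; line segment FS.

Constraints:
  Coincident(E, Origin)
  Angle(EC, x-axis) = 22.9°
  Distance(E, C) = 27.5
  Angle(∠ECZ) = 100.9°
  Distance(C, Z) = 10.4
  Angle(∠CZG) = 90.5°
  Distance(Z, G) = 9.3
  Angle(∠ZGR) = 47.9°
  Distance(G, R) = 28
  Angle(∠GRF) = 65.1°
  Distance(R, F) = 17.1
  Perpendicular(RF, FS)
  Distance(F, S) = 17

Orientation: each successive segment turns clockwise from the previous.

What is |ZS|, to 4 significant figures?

1.685

∠GRF = 65.1° gives RF at -32.70° from the x-axis; with |RF| = 17.1, F = (41.63, 15.32). RF ⟂ FS, so FS runs at -122.7°; with |FS| = 17.0, S = (32.44, 1.015). Then |ZS| = |S − Z| = 1.685.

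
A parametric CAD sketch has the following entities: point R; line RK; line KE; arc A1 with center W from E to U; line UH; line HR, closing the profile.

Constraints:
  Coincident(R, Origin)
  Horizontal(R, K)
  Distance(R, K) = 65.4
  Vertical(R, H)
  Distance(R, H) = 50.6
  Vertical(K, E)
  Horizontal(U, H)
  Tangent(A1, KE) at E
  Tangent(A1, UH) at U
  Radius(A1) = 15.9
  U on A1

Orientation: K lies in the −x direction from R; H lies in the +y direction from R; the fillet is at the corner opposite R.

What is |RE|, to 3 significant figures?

74.0

R is at the origin; R and K share the same y with |RK| = 65.4 and K on the −x side, so K = (-65.4, 0.00). R and H share the same x with |RH| = 50.6 and H on the +y side, so H = (0.00, 50.6). The virtual corner opposite R is at (-65.4, 50.6). Since A1 is tangent to KE there, WE ⟂ KE and the tangent condition forces WU to be normal to UH, with radius 15.9, so the center W sits 15.9 in from both sides at W = (-49.5, 34.7). That places the tangent points at E = (-65.4, 34.7) on KE and U = (-49.5, 50.6) on UH. Then |RE| = |E − R| = 74.0.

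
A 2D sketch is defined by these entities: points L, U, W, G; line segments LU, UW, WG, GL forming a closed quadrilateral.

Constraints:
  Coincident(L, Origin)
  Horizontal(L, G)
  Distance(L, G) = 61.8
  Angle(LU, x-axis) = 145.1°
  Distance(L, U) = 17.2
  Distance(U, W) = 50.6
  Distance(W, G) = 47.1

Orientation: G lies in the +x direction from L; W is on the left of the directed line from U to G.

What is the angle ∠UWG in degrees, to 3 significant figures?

103°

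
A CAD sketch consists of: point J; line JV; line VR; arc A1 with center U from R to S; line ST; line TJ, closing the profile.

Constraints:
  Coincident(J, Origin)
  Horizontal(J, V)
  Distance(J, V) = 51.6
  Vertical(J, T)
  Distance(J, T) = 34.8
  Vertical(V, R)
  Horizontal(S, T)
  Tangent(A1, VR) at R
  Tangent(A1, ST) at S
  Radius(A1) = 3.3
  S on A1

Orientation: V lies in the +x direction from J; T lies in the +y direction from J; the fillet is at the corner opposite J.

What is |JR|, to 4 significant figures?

60.46

The virtual corner opposite J is at (51.60, 34.80). Tangency of A1 to VR means the radius UR is perpendicular to VR and A1 meets ST tangentially, so US is at right angles to ST, with radius 3.3, so the center U sits 3.3 in from both sides at U = (48.30, 31.50). That places the tangent points at R = (51.60, 31.50) on VR and S = (48.30, 34.80) on ST. Then |JR| = |R − J| = 60.46.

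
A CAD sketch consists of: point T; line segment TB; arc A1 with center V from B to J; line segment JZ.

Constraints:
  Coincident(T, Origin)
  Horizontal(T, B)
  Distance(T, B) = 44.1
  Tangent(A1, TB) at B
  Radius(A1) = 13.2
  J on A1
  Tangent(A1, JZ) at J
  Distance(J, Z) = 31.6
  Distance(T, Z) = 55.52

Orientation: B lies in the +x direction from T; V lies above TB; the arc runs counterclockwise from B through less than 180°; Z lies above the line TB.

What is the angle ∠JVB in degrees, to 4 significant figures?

133.1°

T is at the origin; T and B share the same y with |TB| = 44.1 and B on the +x side, so B = (44.10, 0.000). Tangency of A1 to TB means the radius VB is perpendicular to TB, so V = B + (0, 13.2) = (44.10, 13.20). Since VJ ⟂ JZ (tangency), |VZ| = √(13.2² + 31.6²) = 34.25 regardless of where J sits on A1. So Z lies on both circle(T, 55.52) and circle(V, 34.25); the above-TB intersection is Z = (32.12, 45.28). J is the foot of the tangent from Z: J = (53.73, 22.23).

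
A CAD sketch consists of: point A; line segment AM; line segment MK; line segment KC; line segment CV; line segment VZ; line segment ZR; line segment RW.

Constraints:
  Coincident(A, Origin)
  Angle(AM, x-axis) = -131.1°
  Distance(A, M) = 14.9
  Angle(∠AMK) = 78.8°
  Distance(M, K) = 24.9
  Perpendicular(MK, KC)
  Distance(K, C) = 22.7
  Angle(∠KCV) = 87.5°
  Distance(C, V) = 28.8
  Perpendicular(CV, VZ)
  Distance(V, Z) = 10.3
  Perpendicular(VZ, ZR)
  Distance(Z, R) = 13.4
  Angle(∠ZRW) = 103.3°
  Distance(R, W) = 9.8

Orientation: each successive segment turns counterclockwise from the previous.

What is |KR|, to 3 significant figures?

19.0

A is at the origin; AM runs at -131.1° with length 14.9, so M = (-9.79, -11.2). ∠AMK = 78.8° gives MK at -29.9° from the x-axis; with |MK| = 24.9, K = (11.8, -23.6). MK is perpendicular to KC, so KC runs at 60.1°; with |KC| = 22.7, C = (23.1, -3.96). ∠KCV = 87.5° gives CV at 153° from the x-axis; with |CV| = 28.8, V = (-2.46, 9.29). The perpendicularity gives VZ at right angles to CV, so VZ runs at -117°; with |VZ| = 10.3, Z = (-7.20, 0.147). The perpendicularity gives ZR at right angles to VZ, so ZR runs at -27.4°; with |ZR| = 13.4, R = (4.69, -6.02). Then |KR| = |R − K| = 19.0.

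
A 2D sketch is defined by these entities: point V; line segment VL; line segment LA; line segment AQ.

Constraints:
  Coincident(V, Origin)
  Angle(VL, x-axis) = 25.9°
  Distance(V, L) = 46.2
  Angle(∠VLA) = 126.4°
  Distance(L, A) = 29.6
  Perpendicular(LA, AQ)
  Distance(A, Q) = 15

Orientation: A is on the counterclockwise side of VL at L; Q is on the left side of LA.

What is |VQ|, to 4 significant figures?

61.18

V is at the origin; VL runs at 25.9° with length 46.2, so L = 46.2·(cos 25.9°, sin 25.9°) = (41.56, 20.18). ∠VLA = 126.4°, so LA runs at 25.9° + (180° − 126.4°) = 79.50° from the x-axis; with |LA| = 29.6, A = L + 29.6·(cos 79.50°, sin 79.50°) = (46.95, 49.28). LA ⟂ AQ; with |AQ| = 15.0 on the left of LA, Q = A + 15.0·(-0.9833, 0.1822) = (32.20, 52.02). Then |VQ| = |Q − V| = 61.18.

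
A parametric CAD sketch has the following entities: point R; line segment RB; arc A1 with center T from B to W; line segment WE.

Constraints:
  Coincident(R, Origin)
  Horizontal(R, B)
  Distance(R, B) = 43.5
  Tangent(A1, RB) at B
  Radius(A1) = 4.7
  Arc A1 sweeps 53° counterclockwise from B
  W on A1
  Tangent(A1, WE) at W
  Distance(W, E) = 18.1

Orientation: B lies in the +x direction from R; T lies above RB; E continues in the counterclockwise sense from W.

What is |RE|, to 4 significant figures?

60.40

On A1, B sits at bearing -90° from T; a 53° counterclockwise sweep puts W at bearing -37°, so W = T + 4.7·(cos -37°, sin -37°) = (47.25, 1.871). Since A1 is tangent to WE there, TW ⟂ WE, so WE runs along (−sin -37°, cos -37°); with |WE| = 18.1, E = (58.15, 16.33). Then |RE| = |E − R| = 60.40.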